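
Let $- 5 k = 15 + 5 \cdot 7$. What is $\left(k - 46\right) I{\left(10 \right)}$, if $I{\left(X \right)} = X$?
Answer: $-560$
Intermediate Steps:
$k = -10$ ($k = - \frac{15 + 5 \cdot 7}{5} = - \frac{15 + 35}{5} = \left(- \frac{1}{5}\right) 50 = -10$)
$\left(k - 46\right) I{\left(10 \right)} = \left(-10 - 46\right) 10 = \left(-56\right) 10 = -560$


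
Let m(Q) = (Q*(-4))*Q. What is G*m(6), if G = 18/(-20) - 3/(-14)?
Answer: 3456/35 ≈ 98.743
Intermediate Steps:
m(Q) = -4*Q² (m(Q) = (-4*Q)*Q = -4*Q²)
G = -24/35 (G = 18*(-1/20) - 3*(-1/14) = -9/10 + 3/14 = -24/35 ≈ -0.68571)
G*m(6) = -(-96)*6²/35 = -(-96)*36/35 = -24/35*(-144) = 3456/35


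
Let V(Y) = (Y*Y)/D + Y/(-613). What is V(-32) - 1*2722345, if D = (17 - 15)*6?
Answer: -5006235431/1839 ≈ -2.7223e+6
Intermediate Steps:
D = 12 (D = 2*6 = 12)
V(Y) = -Y/613 + Y**2/12 (V(Y) = (Y*Y)/12 + Y/(-613) = Y**2*(1/12) + Y*(-1/613) = Y**2/12 - Y/613 = -Y/613 + Y**2/12)
V(-32) - 1*2722345 = (1/7356)*(-32)*(-12 + 613*(-32)) - 1*2722345 = (1/7356)*(-32)*(-12 - 19616) - 2722345 = (1/7356)*(-32)*(-19628) - 2722345 = 157024/1839 - 2722345 = -5006235431/1839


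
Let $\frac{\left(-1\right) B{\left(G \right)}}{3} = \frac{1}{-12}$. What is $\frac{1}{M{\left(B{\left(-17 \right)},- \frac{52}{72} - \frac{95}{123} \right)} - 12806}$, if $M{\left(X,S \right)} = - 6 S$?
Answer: $- \frac{123}{1574035} \approx -7.8143 \cdot 10^{-5}$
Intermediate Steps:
$B{\left(G \right)} = \frac{1}{4}$ ($B{\left(G \right)} = - \frac{3}{-12} = \left(-3\right) \left(- \frac{1}{12}\right) = \frac{1}{4}$)
$\frac{1}{M{\left(B{\left(-17 \right)},- \frac{52}{72} - \frac{95}{123} \right)} - 12806} = \frac{1}{- 6 \left(- \frac{52}{72} - \frac{95}{123}\right) - 12806} = \frac{1}{- 6 \left(\left(-52\right) \frac{1}{72} - \frac{95}{123}\right) - 12806} = \frac{1}{- 6 \left(- \frac{13}{18} - \frac{95}{123}\right) - 12806} = \frac{1}{\left(-6\right) \left(- \frac{1103}{738}\right) - 12806} = \frac{1}{\frac{1103}{123} - 12806} = \frac{1}{- \frac{1574035}{123}} = - \frac{123}{1574035}$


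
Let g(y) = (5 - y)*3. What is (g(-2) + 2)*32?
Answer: 736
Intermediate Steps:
g(y) = 15 - 3*y
(g(-2) + 2)*32 = ((15 - 3*(-2)) + 2)*32 = ((15 + 6) + 2)*32 = (21 + 2)*32 = 23*32 = 736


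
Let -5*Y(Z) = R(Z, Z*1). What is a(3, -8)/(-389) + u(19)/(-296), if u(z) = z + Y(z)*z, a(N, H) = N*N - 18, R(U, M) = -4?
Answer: -53199/575720 ≈ -0.092404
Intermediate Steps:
Y(Z) = 4/5 (Y(Z) = -1/5*(-4) = 4/5)
a(N, H) = -18 + N**2 (a(N, H) = N**2 - 18 = -18 + N**2)
u(z) = 9*z/5 (u(z) = z + 4*z/5 = 9*z/5)
a(3, -8)/(-389) + u(19)/(-296) = (-18 + 3**2)/(-389) + ((9/5)*19)/(-296) = (-18 + 9)*(-1/389) + (171/5)*(-1/296) = -9*(-1/389) - 171/1480 = 9/389 - 171/1480 = -53199/575720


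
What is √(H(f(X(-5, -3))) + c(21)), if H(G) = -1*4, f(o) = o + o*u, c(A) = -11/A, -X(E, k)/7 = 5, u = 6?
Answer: I*√1995/21 ≈ 2.1269*I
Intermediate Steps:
X(E, k) = -35 (X(E, k) = -7*5 = -35)
f(o) = 7*o (f(o) = o + o*6 = o + 6*o = 7*o)
H(G) = -4
√(H(f(X(-5, -3))) + c(21)) = √(-4 - 11/21) = √(-95/21) = I*√1995/21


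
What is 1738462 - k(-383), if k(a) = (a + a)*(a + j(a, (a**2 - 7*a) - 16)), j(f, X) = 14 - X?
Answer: -112949356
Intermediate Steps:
k(a) = 2*a*(30 - a**2 + 8*a) (k(a) = (a + a)*(a + (14 - ((a**2 - 7*a) - 16))) = (2*a)*(a + (14 - (-16 + a**2 - 7*a))) = (2*a)*(a + (14 + (16 - a**2 + 7*a))) = (2*a)*(a + (30 - a**2 + 7*a)) = (2*a)*(30 - a**2 + 8*a) = 2*a*(30 - a**2 + 8*a))
1738462 - k(-383) = 1738462 - 2*(-383)*(30 - 1*(-383)**2 + 8*(-383)) = 1738462 - 2*(-383)*(30 - 1*146689 - 3064) = 1738462 - 2*(-383)*(30 - 146689 - 3064) = 1738462 - 2*(-383)*(-149723) = 1738462 - 1*114687818 = 1738462 - 114687818 = -112949356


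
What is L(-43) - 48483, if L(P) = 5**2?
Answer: -48458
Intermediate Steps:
L(P) = 25
L(-43) - 48483 = 25 - 48483 = -48458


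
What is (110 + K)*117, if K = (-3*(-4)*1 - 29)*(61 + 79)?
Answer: -265590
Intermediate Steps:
K = -2380 (K = (12*1 - 29)*140 = (12 - 29)*140 = -17*140 = -2380)
(110 + K)*117 = (110 - 2380)*117 = -2270*117 = -265590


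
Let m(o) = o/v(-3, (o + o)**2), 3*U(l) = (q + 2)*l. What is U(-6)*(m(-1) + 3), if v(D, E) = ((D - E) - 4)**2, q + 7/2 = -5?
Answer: 4706/121 ≈ 38.893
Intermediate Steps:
q = -17/2 (q = -7/2 - 5 = -17/2 ≈ -8.5000)
v(D, E) = (-4 + D - E)**2
U(l) = -13*l/6 (U(l) = ((-17/2 + 2)*l)/3 = (-13*l/2)/3 = -13*l/6)
m(o) = o/(7 + 4*o**2)**2 (m(o) = o/((4 + (o + o)**2 - 1*(-3))**2) = o/((4 + (2*o)**2 + 3)**2) = o/((4 + 4*o**2 + 3)**2) = o/((7 + 4*o**2)**2) = o/(7 + 4*o**2)**2)
U(-6)*(m(-1) + 3) = (-13/6*(-6))*(-1/(7 + 4*(-1)**2)**2 + 3) = 13*(-1/(7 + 4*1)**2 + 3) = 13*(-1/(7 + 4)**2 + 3) = 13*(-1/11**2 + 3) = 13*(-1*1/121 + 3) = 13*(-1/121 + 3) = 13*(362/121) = 4706/121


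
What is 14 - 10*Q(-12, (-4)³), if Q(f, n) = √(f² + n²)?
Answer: 14 - 40*√265 ≈ -637.15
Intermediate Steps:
14 - 10*Q(-12, (-4)³) = 14 - 10*√((-12)² + ((-4)³)²) = 14 - 10*√(144 + (-64)²) = 14 - 10*√(144 + 4096) = 14 - 40*√265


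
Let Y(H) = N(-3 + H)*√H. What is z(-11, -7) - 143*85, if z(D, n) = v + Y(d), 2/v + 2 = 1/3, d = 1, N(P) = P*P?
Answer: -60761/5 ≈ -12152.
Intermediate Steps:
N(P) = P²
Y(H) = √H*(-3 + H)² (Y(H) = (-3 + H)²*√H = √H*(-3 + H)²)
v = -6/5 (v = 2/(-2 + 1/3) = 2/(-2 + ⅓) = 2/(-5/3) = 2*(-⅗) = -6/5 ≈ -1.2000)
z(D, n) = 14/5 (z(D, n) = -6/5 + √1*(-3 + 1)² = -6/5 + 1*(-2)² = -6/5 + 1*4 = -6/5 + 4 = 14/5)
z(-11, -7) - 143*85 = 14/5 - 143*85 = 14/5 - 12155 = -60761/5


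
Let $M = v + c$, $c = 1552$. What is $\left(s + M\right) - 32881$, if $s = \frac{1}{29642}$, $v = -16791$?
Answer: $- \frac{1426373039}{29642} \approx -48120.0$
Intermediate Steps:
$M = -15239$ ($M = -16791 + 1552 = -15239$)
$s = \frac{1}{29642} \approx 3.3736 \cdot 10^{-5}$
$\left(s + M\right) - 32881 = \left(\frac{1}{29642} - 15239\right) - 32881 = - \frac{451714437}{29642} - 32881 = - \frac{1426373039}{29642}$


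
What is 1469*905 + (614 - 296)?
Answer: 1329763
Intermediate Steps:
1469*905 + (614 - 296) = 1329445 + 318 = 1329763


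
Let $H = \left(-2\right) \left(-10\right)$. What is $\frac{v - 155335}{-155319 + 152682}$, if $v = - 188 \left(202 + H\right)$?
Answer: $\frac{197071}{2637} \approx 74.733$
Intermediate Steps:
$H = 20$
$v = -41736$ ($v = - 188 \left(202 + 20\right) = \left(-188\right) 222 = -41736$)
$\frac{v - 155335}{-155319 + 152682} = \frac{-41736 - 155335}{-155319 + 152682} = - \frac{197071}{-2637} = \left(-197071\right) \left(- \frac{1}{2637}\right) = \frac{197071}{2637}$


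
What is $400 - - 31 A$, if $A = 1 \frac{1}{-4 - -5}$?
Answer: $431$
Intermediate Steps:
$A = 1$ ($A = 1 \frac{1}{-4 + 5} = 1 \cdot 1^{-1} = 1 \cdot 1 = 1$)
$400 - - 31 A = 400 - \left(-31\right) 1 = 400 - -31 = 400 + 31 = 431$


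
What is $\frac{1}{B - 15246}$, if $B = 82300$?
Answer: $\frac{1}{67054} \approx 1.4913 \cdot 10^{-5}$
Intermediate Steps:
$\frac{1}{B - 15246} = \frac{1}{82300 - 15246} = \frac{1}{67054}$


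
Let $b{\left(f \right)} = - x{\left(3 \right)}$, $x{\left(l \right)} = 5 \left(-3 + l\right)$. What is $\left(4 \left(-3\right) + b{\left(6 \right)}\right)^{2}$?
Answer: $144$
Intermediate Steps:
$x{\left(l \right)} = -15 + 5 l$
$b{\left(f \right)} = 0$ ($b{\left(f \right)} = - (-15 + 5 \cdot 3) = - (-15 + 15) = \left(-1\right) 0 = 0$)
$\left(4 \left(-3\right) + b{\left(6 \right)}\right)^{2} = \left(4 \left(-3\right) + 0\right)^{2} = \left(-12 + 0\right)^{2} = \left(-12\right)^{2} = 144$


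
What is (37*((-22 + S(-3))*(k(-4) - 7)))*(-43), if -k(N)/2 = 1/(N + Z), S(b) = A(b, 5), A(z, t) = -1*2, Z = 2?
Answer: -229104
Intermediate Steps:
A(z, t) = -2
S(b) = -2
k(N) = -2/(2 + N) (k(N) = -2/(N + 2) = -2/(2 + N))
(37*((-22 + S(-3))*(k(-4) - 7)))*(-43) = (37*((-22 - 2)*(-2/(2 - 4) - 7)))*(-43) = (37*(-24*(-2/(-2) - 7)))*(-43) = (37*(-24*(-2*(-½) - 7)))*(-43) = (37*(-24*(1 - 7)))*(-43) = (37*(-24*(-6)))*(-43) = (37*144)*(-43) = 5328*(-43) = -229104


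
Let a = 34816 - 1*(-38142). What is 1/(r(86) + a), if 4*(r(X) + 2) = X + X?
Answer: 1/72999 ≈ 1.3699e-5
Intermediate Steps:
r(X) = -2 + X/2 (r(X) = -2 + (X + X)/4 = -2 + (2*X)/4 = -2 + X/2)
a = 72958 (a = 34816 + 38142 = 72958)
1/(r(86) + a) = 1/((-2 + (½)*86) + 72958) = 1/((-2 + 43) + 72958) = 1/(41 + 72958) = 1/72999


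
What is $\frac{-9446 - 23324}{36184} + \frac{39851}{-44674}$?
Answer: $- \frac{103783413}{57731572} \approx -1.7977$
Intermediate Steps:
$\frac{-9446 - 23324}{36184} + \frac{39851}{-44674} = \left(-9446 - 23324\right) \frac{1}{36184} + 39851 \left(- \frac{1}{44674}\right) = \left(-32770\right) \frac{1}{36184} - \frac{5693}{6382} = - \frac{16385}{18092} - \frac{5693}{6382} = - \frac{103783413}{57731572}$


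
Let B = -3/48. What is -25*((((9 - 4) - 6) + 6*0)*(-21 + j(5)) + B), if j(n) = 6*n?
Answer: 3625/16 ≈ 226.56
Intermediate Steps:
B = -1/16 (B = -3*1/48 = -1/16 ≈ -0.062500)
-25*((((9 - 4) - 6) + 6*0)*(-21 + j(5)) + B) = -25*((((9 - 4) - 6) + 6*0)*(-21 + 6*5) - 1/16) = -25*(((5 - 6) + 0)*(-21 + 30) - 1/16) = -25*((-1 + 0)*9 - 1/16) = -25*(-1*9 - 1/16) = -25*(-9 - 1/16) = -25*(-145/16) = 3625/16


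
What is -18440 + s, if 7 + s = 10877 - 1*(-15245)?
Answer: 7675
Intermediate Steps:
s = 26115 (s = -7 + (10877 - 1*(-15245)) = -7 + (10877 + 15245) = -7 + 26122 = 26115)
-18440 + s = -18440 + 26115 = 7675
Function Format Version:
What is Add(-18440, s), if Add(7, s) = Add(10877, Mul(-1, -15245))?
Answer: 7675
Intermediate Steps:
s = 26115 (s = Add(-7, Add(10877, Mul(-1, -15245))) = Add(-7, Add(10877, 15245)) = Add(-7, 26122) = 26115)
Add(-18440, s) = Add(-18440, 26115) = 7675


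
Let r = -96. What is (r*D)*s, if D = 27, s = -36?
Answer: 93312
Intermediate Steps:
(r*D)*s = -96*27*(-36) = -2592*(-36) = 93312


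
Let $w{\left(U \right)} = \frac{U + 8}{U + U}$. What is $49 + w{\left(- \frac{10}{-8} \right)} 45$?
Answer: $\frac{431}{2} \approx 215.5$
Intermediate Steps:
$w{\left(U \right)} = \frac{8 + U}{2 U}$
$49 + w{\left(- \frac{10}{-8} \right)} 45 = 49 + \frac{8 - \frac{10}{-8}}{2 \left(- \frac{10}{-8}\right)} 45 = 49 + \frac{8 - - \frac{5}{4}}{2 \left(\left(-10\right) \left(- \frac{1}{8}\right)\right)} 45 = 49 + \frac{8 + \frac{5}{4}}{2 \cdot \frac{5}{4}} \cdot 45 = 49 + \frac{1}{2} \cdot \frac{4}{5} \cdot \frac{37}{4} \cdot 45 = 49 + \frac{37}{10} \cdot 45 = 49 + \frac{333}{2} = \frac{431}{2}$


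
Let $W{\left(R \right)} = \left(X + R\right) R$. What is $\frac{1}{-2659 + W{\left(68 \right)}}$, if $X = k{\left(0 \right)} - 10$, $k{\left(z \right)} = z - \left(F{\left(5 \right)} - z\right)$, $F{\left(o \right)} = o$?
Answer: $\frac{1}{945} \approx 0.0010582$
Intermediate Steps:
$k{\left(z \right)} = -5 + 2 z$ ($k{\left(z \right)} = z - \left(5 - z\right) = z + \left(-5 + z\right) = -5 + 2 z$)
$X = -15$ ($X = \left(-5 + 2 \cdot 0\right) - 10 = \left(-5 + 0\right) - 10 = -5 - 10 = -15$)
$W{\left(R \right)} = R \left(-15 + R\right)$ ($W{\left(R \right)} = \left(-15 + R\right) R = R \left(-15 + R\right)$)
$\frac{1}{-2659 + W{\left(68 \right)}} = \frac{1}{-2659 + 68 \left(-15 + 68\right)} = \frac{1}{-2659 + 68 \cdot 53} = \frac{1}{-2659 + 3604} = \frac{1}{945}$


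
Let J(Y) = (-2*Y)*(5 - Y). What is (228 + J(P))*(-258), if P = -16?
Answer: -232200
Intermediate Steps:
J(Y) = -2*Y*(5 - Y)
(228 + J(P))*(-258) = (228 + 2*(-16)*(-5 - 16))*(-258) = (228 + 2*(-16)*(-21))*(-258) = (228 + 672)*(-258) = 900*(-258) = -232200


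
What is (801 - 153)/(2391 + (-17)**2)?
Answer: 81/335 ≈ 0.24179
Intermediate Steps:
(801 - 153)/(2391 + (-17)**2) = 648/(2391 + 289) = 648/2680 = 648*(1/2680) = 81/335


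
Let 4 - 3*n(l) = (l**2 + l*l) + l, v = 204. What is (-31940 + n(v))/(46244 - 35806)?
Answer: -89626/15657 ≈ -5.7243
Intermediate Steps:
n(l) = 4/3 - 2*l**2/3 - l/3 (n(l) = 4/3 - ((l**2 + l*l) + l)/3 = 4/3 - ((l**2 + l**2) + l)/3 = 4/3 - (2*l**2 + l)/3 = 4/3 - (l + 2*l**2)/3 = 4/3 + (-2*l**2/3 - l/3) = 4/3 - 2*l**2/3 - l/3)
(-31940 + n(v))/(46244 - 35806) = (-31940 + (4/3 - 2/3*204**2 - 1/3*204))/(46244 - 35806) = (-31940 + (4/3 - 2/3*41616 - 68))/10438 = (-31940 + (4/3 - 27744 - 68))*(1/10438) = (-31940 - 83432/3)*(1/10438) = -179252/3*1/10438 = -89626/15657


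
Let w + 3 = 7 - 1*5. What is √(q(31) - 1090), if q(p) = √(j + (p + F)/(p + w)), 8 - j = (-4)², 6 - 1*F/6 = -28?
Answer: √(-39240 + 6*I*√6)/6 ≈ 0.0061827 + 33.015*I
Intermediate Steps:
F = 204 (F = 36 - 6*(-28) = 36 + 168 = 204)
w = -1 (w = -3 + (7 - 1*5) = -3 + (7 - 5) = -3 + 2 = -1)
j = -8 (j = 8 - 1*(-4)² = 8 - 1*16 = 8 - 16 = -8)
q(p) = √(-8 + (204 + p)/(-1 + p)) (q(p) = √(-8 + (p + 204)/(p - 1)) = √(-8 + (204 + p)/(-1 + p)))
√(q(31) - 1090) = √(√((212 - 7*31)/(-1 + 31)) - 1090) = √(√((212 - 217)/30) - 1090) = √(√((1/30)*(-5)) - 1090) = √(√(-⅙) - 1090) = √(I*√6/6 - 1090) = √(-1090 + I*√6/6)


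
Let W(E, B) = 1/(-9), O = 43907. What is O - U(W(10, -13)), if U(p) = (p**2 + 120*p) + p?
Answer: 3557555/81 ≈ 43920.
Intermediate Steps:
W(E, B) = -1/9
U(p) = p**2 + 121*p
O - U(W(10, -13)) = 43907 - (-1)*(121 - 1/9)/9 = 43907 - (-1)*1088/(9*9) = 43907 - 1*(-1088/81) = 43907 + 1088/81 = 3557555/81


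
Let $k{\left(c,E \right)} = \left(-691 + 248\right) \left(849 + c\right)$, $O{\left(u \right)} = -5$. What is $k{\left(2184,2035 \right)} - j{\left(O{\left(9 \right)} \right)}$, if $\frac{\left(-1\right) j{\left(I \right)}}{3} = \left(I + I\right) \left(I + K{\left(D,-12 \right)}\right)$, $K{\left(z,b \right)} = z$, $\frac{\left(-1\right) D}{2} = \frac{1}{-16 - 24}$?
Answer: $- \frac{2686941}{2} \approx -1.3435 \cdot 10^{6}$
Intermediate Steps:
$D = \frac{1}{20}$ ($D = - \frac{2}{-16 - 24} = - \frac{2}{-40} = \left(-2\right) \left(- \frac{1}{40}\right) = \frac{1}{20} \approx 0.05$)
$j{\left(I \right)} = - 6 I \left(\frac{1}{20} + I\right)$ ($j{\left(I \right)} = - 3 \left(I + I\right) \left(I + \frac{1}{20}\right) = - 3 \cdot 2 I \left(\frac{1}{20} + I\right) = - 6 I \left(\frac{1}{20} + I\right)$)
$k{\left(c,E \right)} = -376107 - 443 c$ ($k{\left(c,E \right)} = - 443 \left(849 + c\right) = -376107 - 443 c$)
$k{\left(2184,2035 \right)} - j{\left(O{\left(9 \right)} \right)} = \left(-376107 - 967512\right) - \left(- \frac{3}{10}\right) \left(-5\right) \left(1 + 20 \left(-5\right)\right) = \left(-376107 - 967512\right) - \left(- \frac{3}{10}\right) \left(-5\right) \left(1 - 100\right) = -1343619 - \left(- \frac{3}{10}\right) \left(-5\right) \left(-99\right) = -1343619 - - \frac{297}{2} = -1343619 + \frac{297}{2} = - \frac{2686941}{2}$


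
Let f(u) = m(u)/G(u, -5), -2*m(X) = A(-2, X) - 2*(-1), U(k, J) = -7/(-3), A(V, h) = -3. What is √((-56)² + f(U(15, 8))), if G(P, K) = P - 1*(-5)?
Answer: √1517857/22 ≈ 56.001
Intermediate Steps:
U(k, J) = 7/3 (U(k, J) = -7*(-⅓) = 7/3)
G(P, K) = 5 + P (G(P, K) = P + 5 = 5 + P)
m(X) = ½ (m(X) = -(-3 - 2*(-1))/2 = -(-3 + 2)/2 = -½*(-1) = ½)
f(u) = 1/(2*(5 + u))
√((-56)² + f(U(15, 8))) = √((-56)² + 1/(2*(5 + 7/3))) = √(3136 + 1/(2*(22/3))) = √(3136 + (½)*(3/22)) = √(3136 + 3/44) = √(137987/44) = √1517857/22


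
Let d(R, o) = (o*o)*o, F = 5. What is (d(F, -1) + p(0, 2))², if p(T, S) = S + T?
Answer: 1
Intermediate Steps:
d(R, o) = o³ (d(R, o) = o²*o = o³)
(d(F, -1) + p(0, 2))² = ((-1)³ + (2 + 0))² = (-1 + 2)² = 1² = 1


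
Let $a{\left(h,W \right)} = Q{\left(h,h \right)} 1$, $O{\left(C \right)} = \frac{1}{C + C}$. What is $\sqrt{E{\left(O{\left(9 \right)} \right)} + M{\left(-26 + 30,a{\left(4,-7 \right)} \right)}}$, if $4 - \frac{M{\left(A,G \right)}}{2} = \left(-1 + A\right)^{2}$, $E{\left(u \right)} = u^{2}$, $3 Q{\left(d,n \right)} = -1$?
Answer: $\frac{i \sqrt{3239}}{18} \approx 3.1618 i$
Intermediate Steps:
$Q{\left(d,n \right)} = - \frac{1}{3}$ ($Q{\left(d,n \right)} = \frac{1}{3} \left(-1\right) = - \frac{1}{3}$)
$O{\left(C \right)} = \frac{1}{2 C}$
$a{\left(h,W \right)} = - \frac{1}{3}$ ($a{\left(h,W \right)} = \left(- \frac{1}{3}\right) 1 = - \frac{1}{3}$)
$M{\left(A,G \right)} = 8 - 2 \left(-1 + A\right)^{2}$
$\sqrt{E{\left(O{\left(9 \right)} \right)} + M{\left(-26 + 30,a{\left(4,-7 \right)} \right)}} = \sqrt{\left(\frac{1}{2 \cdot 9}\right)^{2} + \left(8 - 2 \left(-1 + \left(-26 + 30\right)\right)^{2}\right)} = \sqrt{\left(\frac{1}{2} \cdot \frac{1}{9}\right)^{2} + \left(8 - 2 \left(-1 + 4\right)^{2}\right)} = \sqrt{\left(\frac{1}{18}\right)^{2} + \left(8 - 2 \cdot 3^{2}\right)} = \sqrt{\frac{1}{324} + \left(8 - 18\right)} = \sqrt{\frac{1}{324} - 10} = \sqrt{- \frac{3239}{324}} = \frac{i \sqrt{3239}}{18}$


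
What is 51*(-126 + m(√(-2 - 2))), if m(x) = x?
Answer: -6426 + 102*I ≈ -6426.0 + 102.0*I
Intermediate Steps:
51*(-126 + m(√(-2 - 2))) = 51*(-126 + √(-2 - 2)) = 51*(-126 + √(-4)) = 51*(-126 + 2*I) = -6426 + 102*I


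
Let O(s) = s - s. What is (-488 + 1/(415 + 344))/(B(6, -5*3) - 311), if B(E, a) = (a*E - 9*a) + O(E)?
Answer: 52913/28842 ≈ 1.8346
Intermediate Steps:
O(s) = 0
B(E, a) = -9*a + E*a (B(E, a) = (a*E - 9*a) + 0 = (E*a - 9*a) + 0 = (-9*a + E*a) + 0 = -9*a + E*a)
(-488 + 1/(415 + 344))/(B(6, -5*3) - 311) = (-488 + 1/(415 + 344))/((-5*3)*(-9 + 6) - 311) = (-488 + 1/759)/(-15*(-3) - 311) = (-488 + 1/759)/(45 - 311) = -370391/759/(-266) = -370391/759*(-1/266) = 52913/28842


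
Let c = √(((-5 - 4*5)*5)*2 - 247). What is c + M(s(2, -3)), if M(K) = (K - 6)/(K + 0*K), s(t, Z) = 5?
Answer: -⅕ + I*√497 ≈ -0.2 + 22.293*I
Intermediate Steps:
M(K) = (-6 + K)/K (M(K) = (-6 + K)/(K + 0) = (-6 + K)/K)
c = I*√497 (c = √(((-5 - 20)*5)*2 - 247) = √(-25*5*2 - 247) = √(-125*2 - 247) = √(-250 - 247) = √(-497) = I*√497 ≈ 22.293*I)
c + M(s(2, -3)) = I*√497 + (-6 + 5)/5 = I*√497 + (⅕)*(-1) = I*√497 - ⅕ = -⅕ + I*√497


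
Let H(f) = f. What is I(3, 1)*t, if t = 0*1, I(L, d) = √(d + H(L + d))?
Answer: 0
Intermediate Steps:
I(L, d) = √(L + 2*d) (I(L, d) = √(d + (L + d)) = √(L + 2*d))
t = 0
I(3, 1)*t = √(3 + 2*1)*0 = √(3 + 2)*0 = √5*0 = 0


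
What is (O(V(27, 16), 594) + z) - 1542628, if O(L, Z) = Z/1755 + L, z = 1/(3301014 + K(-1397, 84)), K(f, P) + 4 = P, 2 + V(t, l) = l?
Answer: -331000325657407/214571110 ≈ -1.5426e+6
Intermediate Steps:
V(t, l) = -2 + l
K(f, P) = -4 + P
z = 1/3301094 (z = 1/(3301014 + (-4 + 84)) = 1/(3301014 + 80) = 1/3301094 ≈ 3.0293e-7)
O(L, Z) = L + Z/1755 (O(L, Z) = Z/1755 + L = L + Z/1755)
(O(V(27, 16), 594) + z) - 1542628 = (((-2 + 16) + (1/1755)*594) + 1/3301094) - 1542628 = ((14 + 22/65) + 1/3301094) - 1542628 = (932/65 + 1/3301094) - 1542628 = 3076619673/214571110 - 1542628 = -331000325657407/214571110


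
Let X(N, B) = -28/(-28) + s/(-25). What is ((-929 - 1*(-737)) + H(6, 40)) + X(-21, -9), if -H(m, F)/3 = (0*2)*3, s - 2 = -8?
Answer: -4769/25 ≈ -190.76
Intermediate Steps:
s = -6 (s = 2 - 8 = -6)
H(m, F) = 0 (H(m, F) = -3*0*2*3 = -0*3 = -3*0 = 0)
X(N, B) = 31/25 (X(N, B) = -28/(-28) - 6/(-25) = -28*(-1/28) - 6*(-1/25) = 1 + 6/25 = 31/25)
((-929 - 1*(-737)) + H(6, 40)) + X(-21, -9) = ((-929 - 1*(-737)) + 0) + 31/25 = ((-929 + 737) + 0) + 31/25 = (-192 + 0) + 31/25 = -192 + 31/25 = -4769/25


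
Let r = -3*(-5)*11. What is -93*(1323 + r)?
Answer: -138384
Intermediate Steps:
r = 165 (r = 15*11 = 165)
-93*(1323 + r) = -93*(1323 + 165) = -93*1488 = -138384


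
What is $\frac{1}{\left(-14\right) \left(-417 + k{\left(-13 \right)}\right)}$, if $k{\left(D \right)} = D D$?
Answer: $\frac{1}{3472} \approx 0.00028802$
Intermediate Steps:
$k{\left(D \right)} = D^{2}$
$\frac{1}{\left(-14\right) \left(-417 + k{\left(-13 \right)}\right)} = \frac{1}{\left(-14\right) \left(-417 + \left(-13\right)^{2}\right)} = \frac{1}{\left(-14\right) \left(-417 + 169\right)} = \frac{1}{\left(-14\right) \left(-248\right)} = \frac{1}{3472}$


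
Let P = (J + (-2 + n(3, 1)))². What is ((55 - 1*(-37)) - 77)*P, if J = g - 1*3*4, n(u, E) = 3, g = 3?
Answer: 960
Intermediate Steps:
J = -9 (J = 3 - 1*3*4 = 3 - 3*4 = 3 - 1*12 = 3 - 12 = -9)
P = 64 (P = (-9 + (-2 + 3))² = (-9 + 1)² = (-8)² = 64)
((55 - 1*(-37)) - 77)*P = ((55 - 1*(-37)) - 77)*64 = ((55 + 37) - 77)*64 = (92 - 77)*64 = 15*64 = 960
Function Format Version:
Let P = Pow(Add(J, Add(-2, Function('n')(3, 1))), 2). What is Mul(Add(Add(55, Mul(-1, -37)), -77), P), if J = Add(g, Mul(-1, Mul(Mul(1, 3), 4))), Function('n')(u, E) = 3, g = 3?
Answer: 960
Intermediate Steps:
J = -9 (J = Add(3, Mul(-1, Mul(Mul(1, 3), 4))) = Add(3, Mul(-1, Mul(3, 4))) = Add(3, Mul(-1, 12)) = Add(3, -12) = -9)
P = 64 (P = Pow(Add(-9, Add(-2, 3)), 2) = Pow(Add(-9, 1), 2) = Pow(-8, 2) = 64)
Mul(Add(Add(55, Mul(-1, -37)), -77), P) = Mul(Add(Add(55, Mul(-1, -37)), -77), 64) = Mul(Add(Add(55, 37), -77), 64) = Mul(Add(92, -77), 64) = Mul(15, 64) = 960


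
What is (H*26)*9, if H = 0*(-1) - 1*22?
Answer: -5148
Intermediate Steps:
H = -22 (H = 0 - 22 = -22)
(H*26)*9 = -22*26*9 = -572*9 = -5148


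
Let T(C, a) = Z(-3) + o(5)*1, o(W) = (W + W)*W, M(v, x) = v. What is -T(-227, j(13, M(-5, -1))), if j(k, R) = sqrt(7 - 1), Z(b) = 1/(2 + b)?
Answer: -49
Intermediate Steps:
o(W) = 2*W**2 (o(W) = (2*W)*W = 2*W**2)
j(k, R) = sqrt(6)
T(C, a) = 49 (T(C, a) = 1/(2 - 3) + (2*5**2)*1 = 1/(-1) + (2*25)*1 = -1 + 50*1 = -1 + 50 = 49)
-T(-227, j(13, M(-5, -1))) = -1*49 = -49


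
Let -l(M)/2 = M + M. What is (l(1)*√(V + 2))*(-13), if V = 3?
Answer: 52*√5 ≈ 116.28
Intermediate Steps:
l(M) = -4*M (l(M) = -2*(M + M) = -4*M)
(l(1)*√(V + 2))*(-13) = ((-4*1)*√(3 + 2))*(-13) = -4*√5*(-13) = 52*√5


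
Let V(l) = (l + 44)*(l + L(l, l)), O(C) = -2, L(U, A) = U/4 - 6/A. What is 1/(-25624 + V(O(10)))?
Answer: -1/25603 ≈ -3.9058e-5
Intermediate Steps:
L(U, A) = -6/A + U/4 (L(U, A) = U*(1/4) - 6/A = U/4 - 6/A = -6/A + U/4)
V(l) = (44 + l)*(-6/l + 5*l/4) (V(l) = (l + 44)*(l + (-6/l + l/4)) = (44 + l)*(-6/l + 5*l/4))
1/(-25624 + V(O(10))) = 1/(-25624 + (-6 - 264/(-2) + 55*(-2) + (5/4)*(-2)**2)) = 1/(-25624 + (-6 - 264*(-1/2) - 110 + (5/4)*4)) = 1/(-25624 + (-6 + 132 - 110 + 5)) = 1/(-25624 + 21) = 1/(-25603) = -1/25603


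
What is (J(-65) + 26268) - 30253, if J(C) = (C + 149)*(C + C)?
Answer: -14905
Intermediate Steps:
J(C) = 2*C*(149 + C) (J(C) = (149 + C)*(2*C) = 2*C*(149 + C))
(J(-65) + 26268) - 30253 = (2*(-65)*(149 - 65) + 26268) - 30253 = (2*(-65)*84 + 26268) - 30253 = (-10920 + 26268) - 30253 = 15348 - 30253 = -14905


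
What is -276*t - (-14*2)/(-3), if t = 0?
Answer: -28/3 ≈ -9.3333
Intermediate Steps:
-276*t - (-14*2)/(-3) = -276*0 - (-14*2)/(-3) = 0 - (-28)*(-1)/3 = 0 - 1*28/3 = 0 - 28/3 = -28/3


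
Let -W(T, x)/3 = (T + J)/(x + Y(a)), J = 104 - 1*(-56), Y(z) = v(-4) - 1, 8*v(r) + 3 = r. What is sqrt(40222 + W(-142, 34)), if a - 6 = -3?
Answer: sqrt(2656511854)/257 ≈ 200.55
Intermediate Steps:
a = 3 (a = 6 - 3 = 3)
v(r) = -3/8 + r/8
Y(z) = -15/8 (Y(z) = (-3/8 + (1/8)*(-4)) - 1 = (-3/8 - 1/2) - 1 = -7/8 - 1 = -15/8)
J = 160 (J = 104 + 56 = 160)
W(T, x) = -3*(160 + T)/(-15/8 + x) (W(T, x) = -3*(T + 160)/(x - 15/8) = -3*(160 + T)/(-15/8 + x))
sqrt(40222 + W(-142, 34)) = sqrt(40222 + 24*(-160 - 1*(-142))/(-15 + 8*34)) = sqrt(40222 + 24*(-160 + 142)/(-15 + 272)) = sqrt(40222 + 24*(-18)/257) = sqrt(40222 + 24*(1/257)*(-18)) = sqrt(40222 - 432/257) = sqrt(10336622/257) = sqrt(2656511854)/257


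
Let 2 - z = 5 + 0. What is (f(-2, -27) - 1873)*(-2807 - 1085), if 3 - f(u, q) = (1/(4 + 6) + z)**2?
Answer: 182769293/25 ≈ 7.3108e+6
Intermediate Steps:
z = -3 (z = 2 - (5 + 0) = 2 - 1*5 = 2 - 5 = -3)
f(u, q) = -541/100 (f(u, q) = 3 - (1/(4 + 6) - 3)**2 = 3 - (1/10 - 3)**2 = 3 - (-29/10)**2 = 3 - 1*841/100 = 3 - 841/100 = -541/100)
(f(-2, -27) - 1873)*(-2807 - 1085) = (-541/100 - 1873)*(-2807 - 1085) = -187841/100*(-3892) = 182769293/25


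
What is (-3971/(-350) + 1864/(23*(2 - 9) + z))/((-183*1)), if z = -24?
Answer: -16447/2369850 ≈ -0.0069401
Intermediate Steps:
(-3971/(-350) + 1864/(23*(2 - 9) + z))/((-183*1)) = (-3971/(-350) + 1864/(23*(2 - 9) - 24))/((-183*1)) = (-3971*(-1/350) + 1864/(23*(-7) - 24))/(-183) = (3971/350 + 1864/(-161 - 24))*(-1/183) = (3971/350 + 1864/(-185))*(-1/183) = (3971/350 + 1864*(-1/185))*(-1/183) = (3971/350 - 1864/185)*(-1/183) = (16447/12950)*(-1/183) = -16447/2369850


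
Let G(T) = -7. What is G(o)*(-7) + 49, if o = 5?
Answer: 98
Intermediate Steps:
G(o)*(-7) + 49 = -7*(-7) + 49 = 49 + 49 = 98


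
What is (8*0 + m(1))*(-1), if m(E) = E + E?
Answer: -2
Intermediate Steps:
m(E) = 2*E
(8*0 + m(1))*(-1) = (8*0 + 2*1)*(-1) = (0 + 2)*(-1) = 2*(-1) = -2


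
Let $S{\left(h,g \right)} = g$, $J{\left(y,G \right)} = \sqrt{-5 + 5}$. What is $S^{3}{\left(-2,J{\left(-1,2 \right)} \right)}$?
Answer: $0$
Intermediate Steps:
$J{\left(y,G \right)} = 0$ ($J{\left(y,G \right)} = \sqrt{0} = 0$)
$S^{3}{\left(-2,J{\left(-1,2 \right)} \right)} = 0^{3} = 0$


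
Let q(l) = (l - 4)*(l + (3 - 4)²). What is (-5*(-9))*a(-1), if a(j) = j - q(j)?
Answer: -45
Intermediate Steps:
q(l) = (1 + l)*(-4 + l) (q(l) = (-4 + l)*(l + (-1)²) = (-4 + l)*(l + 1) = (-4 + l)*(1 + l) = (1 + l)*(-4 + l))
a(j) = 4 - j² + 4*j (a(j) = j - (-4 + j² - 3*j) = j + (4 - j² + 3*j) = 4 - j² + 4*j)
(-5*(-9))*a(-1) = (-5*(-9))*(4 - 1*(-1)² + 4*(-1)) = 45*(4 - 1*1 - 4) = 45*(4 - 1 - 4) = 45*(-1) = -45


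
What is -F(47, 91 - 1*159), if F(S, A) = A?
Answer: 68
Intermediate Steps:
-F(47, 91 - 1*159) = -(91 - 1*159) = -(91 - 159) = -1*(-68) = 68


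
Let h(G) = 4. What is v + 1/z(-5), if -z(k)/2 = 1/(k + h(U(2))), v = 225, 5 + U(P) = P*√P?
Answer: 451/2 ≈ 225.50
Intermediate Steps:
U(P) = -5 + P^(3/2) (U(P) = -5 + P*√P = -5 + P^(3/2))
z(k) = -2/(4 + k) (z(k) = -2/(k + 4) = -2/(4 + k))
v + 1/z(-5) = 225 + 1/(-2/(4 - 5)) = 225 + 1/(-2/(-1)) = 225 + 1/(-2*(-1)) = 225 + 1/2 = 225 + ½ = 451/2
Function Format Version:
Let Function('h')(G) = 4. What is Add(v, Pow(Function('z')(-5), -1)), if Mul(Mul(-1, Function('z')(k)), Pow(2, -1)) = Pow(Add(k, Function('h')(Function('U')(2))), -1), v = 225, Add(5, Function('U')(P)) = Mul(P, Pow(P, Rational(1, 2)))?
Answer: Rational(451, 2) ≈ 225.50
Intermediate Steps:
Function('U')(P) = Add(-5, Pow(P, Rational(3, 2))) (Function('U')(P) = Add(-5, Mul(P, Pow(P, Rational(1, 2)))) = Add(-5, Pow(P, Rational(3, 2))))
Function('z')(k) = Mul(-2, Pow(Add(4, k), -1)) (Function('z')(k) = Mul(-2, Pow(Add(k, 4), -1)) = Mul(-2, Pow(Add(4, k), -1)))
Add(v, Pow(Function('z')(-5), -1)) = Add(225, Pow(Mul(-2, Pow(Add(4, -5), -1)), -1)) = Add(225, Pow(Mul(-2, Pow(-1, -1)), -1)) = Add(225, Pow(Mul(-2, -1), -1)) = Add(225, Pow(2, -1)) = Add(225, Rational(1, 2)) = Rational(451, 2)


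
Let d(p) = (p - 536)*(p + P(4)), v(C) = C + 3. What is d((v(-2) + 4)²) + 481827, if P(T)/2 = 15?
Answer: 453722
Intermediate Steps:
P(T) = 30 (P(T) = 2*15 = 30)
v(C) = 3 + C
d(p) = (-536 + p)*(30 + p) (d(p) = (p - 536)*(p + 30) = (-536 + p)*(30 + p))
d((v(-2) + 4)²) + 481827 = (-16080 + (((3 - 2) + 4)²)² - 506*((3 - 2) + 4)²) + 481827 = (-16080 + ((1 + 4)²)² - 506*(1 + 4)²) + 481827 = (-16080 + (5²)² - 506*5²) + 481827 = (-16080 + 25² - 506*25) + 481827 = (-16080 + 625 - 12650) + 481827 = -28105 + 481827 = 453722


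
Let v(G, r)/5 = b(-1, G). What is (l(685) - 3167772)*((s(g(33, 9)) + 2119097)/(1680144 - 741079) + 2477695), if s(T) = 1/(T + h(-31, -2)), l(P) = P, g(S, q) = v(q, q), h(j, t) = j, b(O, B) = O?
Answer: -265281148175497116817/33806340 ≈ -7.8471e+12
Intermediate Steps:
v(G, r) = -5 (v(G, r) = 5*(-1) = -5)
g(S, q) = -5
s(T) = 1/(-31 + T) (s(T) = 1/(T - 31) = 1/(-31 + T))
(l(685) - 3167772)*((s(g(33, 9)) + 2119097)/(1680144 - 741079) + 2477695) = (685 - 3167772)*((1/(-31 - 5) + 2119097)/(1680144 - 741079) + 2477695) = -3167087*((1/(-36) + 2119097)/939065 + 2477695) = -3167087*((-1/36 + 2119097)*(1/939065) + 2477695) = -3167087*((76287491/36)*(1/939065) + 2477695) = -3167087*(76287491/33806340 + 2477695) = -3167087*83761875873791/33806340 = -265281148175497116817/33806340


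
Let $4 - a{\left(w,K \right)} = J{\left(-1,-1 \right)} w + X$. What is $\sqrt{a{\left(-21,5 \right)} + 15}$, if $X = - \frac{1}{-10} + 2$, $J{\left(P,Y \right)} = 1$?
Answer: $\frac{\sqrt{3790}}{10} \approx 6.1563$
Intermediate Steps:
$X = \frac{21}{10}$ ($X = \left(-1\right) \left(- \frac{1}{10}\right) + 2 = \frac{1}{10} + 2 = \frac{21}{10} \approx 2.1$)
$a{\left(w,K \right)} = \frac{19}{10} - w$ ($a{\left(w,K \right)} = 4 - \left(1 w + \frac{21}{10}\right) = 4 - \left(w + \frac{21}{10}\right) = 4 - \left(\frac{21}{10} + w\right) = \frac{19}{10} - w$)
$\sqrt{a{\left(-21,5 \right)} + 15} = \sqrt{\left(\frac{19}{10} - -21\right) + 15} = \sqrt{\left(\frac{19}{10} + 21\right) + 15} = \sqrt{\frac{229}{10} + 15} = \sqrt{\frac{379}{10}} = \frac{\sqrt{3790}}{10}$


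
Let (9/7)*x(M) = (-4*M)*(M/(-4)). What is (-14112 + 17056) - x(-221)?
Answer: -315391/9 ≈ -35043.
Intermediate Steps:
x(M) = 7*M²/9 (x(M) = 7*((-4*M)*(M/(-4)))/9 = 7*((-4*M)*(M*(-¼)))/9 = 7*((-4*M)*(-M/4))/9 = 7*M²/9)
(-14112 + 17056) - x(-221) = (-14112 + 17056) - 7*(-221)²/9 = 2944 - 7*48841/9 = 2944 - 1*341887/9 = 2944 - 341887/9 = -315391/9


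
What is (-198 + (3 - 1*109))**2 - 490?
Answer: 91926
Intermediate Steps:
(-198 + (3 - 1*109))**2 - 490 = (-198 + (3 - 109))**2 - 490 = (-198 - 106)**2 - 490 = (-304)**2 - 490 = 92416 - 490 = 91926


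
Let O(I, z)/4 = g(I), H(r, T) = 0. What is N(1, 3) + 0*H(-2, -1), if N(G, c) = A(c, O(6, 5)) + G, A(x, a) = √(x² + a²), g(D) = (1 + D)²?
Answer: 1 + 5*√1537 ≈ 197.02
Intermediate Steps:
O(I, z) = 4*(1 + I)²
A(x, a) = √(a² + x²)
N(G, c) = G + √(38416 + c²) (N(G, c) = √((4*(1 + 6)²)² + c²) + G = √((4*7²)² + c²) + G = √((4*49)² + c²) + G = √(196² + c²) + G = √(38416 + c²) + G = G + √(38416 + c²))
N(1, 3) + 0*H(-2, -1) = (1 + √(38416 + 3²)) + 0*0 = (1 + √(38416 + 9)) + 0 = (1 + √38425) + 0 = (1 + 5*√1537) + 0 = 1 + 5*√1537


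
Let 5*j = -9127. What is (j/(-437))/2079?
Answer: 9127/4542615 ≈ 0.0020092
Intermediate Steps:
j = -9127/5 (j = (1/5)*(-9127) = -9127/5 ≈ -1825.4)
(j/(-437))/2079 = -9127/5/(-437)/2079 = -9127/5*(-1/437)*(1/2079) = (9127/2185)*(1/2079) = 9127/4542615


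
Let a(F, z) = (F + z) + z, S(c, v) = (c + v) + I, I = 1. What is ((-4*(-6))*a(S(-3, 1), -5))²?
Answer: 69696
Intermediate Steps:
S(c, v) = 1 + c + v (S(c, v) = (c + v) + 1 = 1 + c + v)
a(F, z) = F + 2*z
((-4*(-6))*a(S(-3, 1), -5))² = ((-4*(-6))*((1 - 3 + 1) + 2*(-5)))² = (24*(-1 - 10))² = (24*(-11))² = (-264)² = 69696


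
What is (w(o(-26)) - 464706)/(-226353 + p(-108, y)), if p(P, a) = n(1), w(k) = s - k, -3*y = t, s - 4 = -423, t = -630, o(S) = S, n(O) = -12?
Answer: 155033/75455 ≈ 2.0546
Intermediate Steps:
s = -419 (s = 4 - 423 = -419)
y = 210 (y = -1/3*(-630) = 210)
w(k) = -419 - k
p(P, a) = -12
(w(o(-26)) - 464706)/(-226353 + p(-108, y)) = ((-419 - 1*(-26)) - 464706)/(-226353 - 12) = ((-419 + 26) - 464706)/(-226365) = (-393 - 464706)*(-1/226365) = -465099*(-1/226365) = 155033/75455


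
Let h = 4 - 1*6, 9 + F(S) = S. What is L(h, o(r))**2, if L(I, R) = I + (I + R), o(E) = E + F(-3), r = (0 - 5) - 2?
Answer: 529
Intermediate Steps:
F(S) = -9 + S
r = -7 (r = -5 - 2 = -7)
o(E) = -12 + E (o(E) = E + (-9 - 3) = E - 12 = -12 + E)
h = -2 (h = 4 - 6 = -2)
L(I, R) = R + 2*I
L(h, o(r))**2 = ((-12 - 7) + 2*(-2))**2 = (-19 - 4)**2 = (-23)**2 = 529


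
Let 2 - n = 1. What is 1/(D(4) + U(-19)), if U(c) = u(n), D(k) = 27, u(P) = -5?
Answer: 1/22 ≈ 0.045455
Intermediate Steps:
n = 1 (n = 2 - 1*1 = 2 - 1 = 1)
U(c) = -5
1/(D(4) + U(-19)) = 1/(27 - 5) = 1/22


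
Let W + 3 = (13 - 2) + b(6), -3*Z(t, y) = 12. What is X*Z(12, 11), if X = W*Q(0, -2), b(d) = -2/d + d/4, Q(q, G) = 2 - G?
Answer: -440/3 ≈ -146.67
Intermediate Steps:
Z(t, y) = -4 (Z(t, y) = -1/3*12 = -4)
b(d) = -2/d + d/4 (b(d) = -2/d + d*(1/4) = -2/d + d/4)
W = 55/6 (W = -3 + ((13 - 2) + (-2/6 + (1/4)*6)) = -3 + (11 + (-2*1/6 + 3/2)) = -3 + (11 + (-1/3 + 3/2)) = -3 + (11 + 7/6) = -3 + 73/6 = 55/6 ≈ 9.1667)
X = 110/3 (X = 55*(2 - 1*(-2))/6 = 55*(2 + 2)/6 = (55/6)*4 = 110/3 ≈ 36.667)
X*Z(12, 11) = (110/3)*(-4) = -440/3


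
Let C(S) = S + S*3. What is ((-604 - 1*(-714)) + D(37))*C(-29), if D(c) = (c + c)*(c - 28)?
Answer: -90016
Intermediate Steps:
C(S) = 4*S (C(S) = S + 3*S = 4*S)
D(c) = 2*c*(-28 + c) (D(c) = (2*c)*(-28 + c) = 2*c*(-28 + c))
((-604 - 1*(-714)) + D(37))*C(-29) = ((-604 - 1*(-714)) + 2*37*(-28 + 37))*(4*(-29)) = ((-604 + 714) + 2*37*9)*(-116) = (110 + 666)*(-116) = 776*(-116) = -90016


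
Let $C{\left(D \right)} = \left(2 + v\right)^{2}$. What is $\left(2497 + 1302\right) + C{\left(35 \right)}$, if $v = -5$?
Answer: $3808$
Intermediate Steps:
$C{\left(D \right)} = 9$ ($C{\left(D \right)} = \left(2 - 5\right)^{2} = \left(-3\right)^{2} = 9$)
$\left(2497 + 1302\right) + C{\left(35 \right)} = \left(2497 + 1302\right) + 9 = 3799 + 9 = 3808$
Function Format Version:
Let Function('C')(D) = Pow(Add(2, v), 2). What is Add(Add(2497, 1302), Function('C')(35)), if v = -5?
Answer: 3808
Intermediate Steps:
Function('C')(D) = 9 (Function('C')(D) = Pow(Add(2, -5), 2) = Pow(-3, 2) = 9)
Add(Add(2497, 1302), Function('C')(35)) = Add(Add(2497, 1302), 9) = Add(3799, 9) = 3808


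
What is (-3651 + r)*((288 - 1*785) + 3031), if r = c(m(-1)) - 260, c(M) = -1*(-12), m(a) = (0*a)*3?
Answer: -9880066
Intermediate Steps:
m(a) = 0 (m(a) = 0*3 = 0)
c(M) = 12
r = -248 (r = 12 - 260 = -248)
(-3651 + r)*((288 - 1*785) + 3031) = (-3651 - 248)*((288 - 1*785) + 3031) = -3899*((288 - 785) + 3031) = -3899*(-497 + 3031) = -3899*2534 = -9880066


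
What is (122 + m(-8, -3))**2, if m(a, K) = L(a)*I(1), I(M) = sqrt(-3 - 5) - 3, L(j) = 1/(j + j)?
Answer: 3822017/256 - 1955*I*sqrt(2)/64 ≈ 14930.0 - 43.2*I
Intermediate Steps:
L(j) = 1/(2*j)
I(M) = -3 + 2*I*sqrt(2) (I(M) = sqrt(-8) - 3 = 2*I*sqrt(2) - 3 = -3 + 2*I*sqrt(2))
m(a, K) = (-3 + 2*I*sqrt(2))/(2*a) (m(a, K) = (1/(2*a))*(-3 + 2*I*sqrt(2)) = (-3 + 2*I*sqrt(2))/(2*a))
(122 + m(-8, -3))**2 = (122 + (-3/2 + I*sqrt(2))/(-8))**2 = (122 - (-3/2 + I*sqrt(2))/8)**2 = (122 + (3/16 - I*sqrt(2)/8))**2 = (1955/16 - I*sqrt(2)/8)**2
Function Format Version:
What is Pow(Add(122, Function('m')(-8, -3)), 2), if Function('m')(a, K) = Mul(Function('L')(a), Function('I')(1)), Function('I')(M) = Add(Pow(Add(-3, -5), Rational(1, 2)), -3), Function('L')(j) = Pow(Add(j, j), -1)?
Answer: Add(Rational(3822017, 256), Mul(Rational(-1955, 64), I, Pow(2, Rational(1, 2)))) ≈ Add(14930., Mul(-43.200, I))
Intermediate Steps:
Function('L')(j) = Mul(Rational(1, 2), Pow(j, -1)) (Function('L')(j) = Pow(Mul(2, j), -1) = Mul(Rational(1, 2), Pow(j, -1)))
Function('I')(M) = Add(-3, Mul(2, I, Pow(2, Rational(1, 2)))) (Function('I')(M) = Add(Pow(-8, Rational(1, 2)), -3) = Add(Mul(2, I, Pow(2, Rational(1, 2))), -3) = Add(-3, Mul(2, I, Pow(2, Rational(1, 2)))))
Function('m')(a, K) = Mul(Rational(1, 2), Pow(a, -1), Add(-3, Mul(2, I, Pow(2, Rational(1, 2))))) (Function('m')(a, K) = Mul(Mul(Rational(1, 2), Pow(a, -1)), Add(-3, Mul(2, I, Pow(2, Rational(1, 2))))) = Mul(Rational(1, 2), Pow(a, -1), Add(-3, Mul(2, I, Pow(2, Rational(1, 2))))))
Pow(Add(122, Function('m')(-8, -3)), 2) = Pow(Add(122, Mul(Pow(-8, -1), Add(Rational(-3, 2), Mul(I, Pow(2, Rational(1, 2)))))), 2) = Pow(Add(122, Mul(Rational(-1, 8), Add(Rational(-3, 2), Mul(I, Pow(2, Rational(1, 2)))))), 2) = Pow(Add(122, Add(Rational(3, 16), Mul(Rational(-1, 8), I, Pow(2, Rational(1, 2))))), 2) = Pow(Add(Rational(1955, 16), Mul(Rational(-1, 8), I, Pow(2, Rational(1, 2)))), 2)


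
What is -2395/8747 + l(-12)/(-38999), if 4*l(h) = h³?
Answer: -89623901/341124253 ≈ -0.26273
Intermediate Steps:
l(h) = h³/4
-2395/8747 + l(-12)/(-38999) = -2395/8747 + ((¼)*(-12)³)/(-38999) = -2395*1/8747 + ((¼)*(-1728))*(-1/38999) = -2395/8747 - 432*(-1/38999) = -2395/8747 + 432/38999 = -89623901/341124253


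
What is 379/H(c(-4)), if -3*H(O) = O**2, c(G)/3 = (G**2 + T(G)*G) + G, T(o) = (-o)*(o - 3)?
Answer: -379/46128 ≈ -0.0082163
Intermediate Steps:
T(o) = -o*(-3 + o) (T(o) = (-o)*(-3 + o) = -o*(-3 + o))
c(G) = 3*G + 3*G**2 + 3*G**2*(3 - G) (c(G) = 3*((G**2 + (G*(3 - G))*G) + G) = 3*((G**2 + G**2*(3 - G)) + G) = 3*(G + G**2 + G**2*(3 - G)) = 3*G + 3*G**2 + 3*G**2*(3 - G))
H(O) = -O**2/3
379/H(c(-4)) = 379/((-144*(1 - 4 - 1*(-4)*(-3 - 4))**2/3)) = 379/((-144*(1 - 4 - 1*(-4)*(-7))**2/3)) = 379/((-144*(1 - 4 - 28)**2/3)) = 379/((-(3*(-4)*(-31))**2/3)) = 379/((-1/3*372**2)) = 379/((-1/3*138384)) = 379/(-46128) = 379*(-1/46128) = -379/46128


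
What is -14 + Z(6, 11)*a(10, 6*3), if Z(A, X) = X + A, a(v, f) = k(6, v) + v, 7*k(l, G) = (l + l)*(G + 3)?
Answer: 3744/7 ≈ 534.86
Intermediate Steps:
k(l, G) = 2*l*(3 + G)/7 (k(l, G) = ((l + l)*(G + 3))/7 = ((2*l)*(3 + G))/7 = (2*l*(3 + G))/7 = 2*l*(3 + G)/7)
a(v, f) = 36/7 + 19*v/7 (a(v, f) = (2/7)*6*(3 + v) + v = (36/7 + 12*v/7) + v = 36/7 + 19*v/7)
Z(A, X) = A + X
-14 + Z(6, 11)*a(10, 6*3) = -14 + (6 + 11)*(36/7 + (19/7)*10) = -14 + 17*(36/7 + 190/7) = -14 + 17*(226/7) = -14 + 3842/7 = 3744/7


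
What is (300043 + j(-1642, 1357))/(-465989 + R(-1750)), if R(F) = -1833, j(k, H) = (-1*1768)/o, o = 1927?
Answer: -578181093/901492994 ≈ -0.64136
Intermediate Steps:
j(k, H) = -1768/1927 (j(k, H) = -1*1768/1927 = -1768*1/1927 = -1768/1927)
(300043 + j(-1642, 1357))/(-465989 + R(-1750)) = (300043 - 1768/1927)/(-465989 - 1833) = (578181093/1927)/(-467822) = (578181093/1927)*(-1/467822) = -578181093/901492994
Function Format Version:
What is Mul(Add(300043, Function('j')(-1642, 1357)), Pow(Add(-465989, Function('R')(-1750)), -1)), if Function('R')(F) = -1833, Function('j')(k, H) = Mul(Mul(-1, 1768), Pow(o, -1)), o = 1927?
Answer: Rational(-578181093, 901492994) ≈ -0.64136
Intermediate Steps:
Function('j')(k, H) = Rational(-1768, 1927) (Function('j')(k, H) = Mul(Mul(-1, 1768), Pow(1927, -1)) = Mul(-1768, Rational(1, 1927)) = Rational(-1768, 1927))
Mul(Add(300043, Function('j')(-1642, 1357)), Pow(Add(-465989, Function('R')(-1750)), -1)) = Mul(Add(300043, Rational(-1768, 1927)), Pow(Add(-465989, -1833), -1)) = Mul(Rational(578181093, 1927), Pow(-467822, -1)) = Mul(Rational(578181093, 1927), Rational(-1, 467822)) = Rational(-578181093, 901492994)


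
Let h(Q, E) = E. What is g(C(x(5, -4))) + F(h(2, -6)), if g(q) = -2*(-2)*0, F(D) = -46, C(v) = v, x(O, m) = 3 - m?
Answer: -46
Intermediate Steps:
g(q) = 0 (g(q) = 4*0 = 0)
g(C(x(5, -4))) + F(h(2, -6)) = 0 - 46 = -46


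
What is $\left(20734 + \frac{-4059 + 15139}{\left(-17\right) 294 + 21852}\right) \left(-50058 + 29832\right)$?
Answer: $- \frac{1178036118836}{2809} \approx -4.1938 \cdot 10^{8}$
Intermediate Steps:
$\left(20734 + \frac{-4059 + 15139}{\left(-17\right) 294 + 21852}\right) \left(-50058 + 29832\right) = \left(20734 + \frac{11080}{-4998 + 21852}\right) \left(-20226\right) = \left(20734 + \frac{11080}{16854}\right) \left(-20226\right) = \left(20734 + 11080 \cdot \frac{1}{16854}\right) \left(-20226\right) = \left(20734 + \frac{5540}{8427}\right) \left(-20226\right) = \frac{174730958}{8427} \left(-20226\right) = - \frac{1178036118836}{2809}$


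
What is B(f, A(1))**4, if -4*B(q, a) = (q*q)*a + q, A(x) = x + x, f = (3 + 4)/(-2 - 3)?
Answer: 15752961/100000000 ≈ 0.15753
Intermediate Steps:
f = -7/5 (f = 7/(-5) = 7*(-1/5) = -7/5 ≈ -1.4000)
A(x) = 2*x
B(q, a) = -q/4 - a*q**2/4 (B(q, a) = -((q*q)*a + q)/4 = -(q**2*a + q)/4 = -(a*q**2 + q)/4 = -(q + a*q**2)/4 = -q/4 - a*q**2/4)
B(f, A(1))**4 = (-1/4*(-7/5)*(1 + (2*1)*(-7/5)))**4 = (-1/4*(-7/5)*(1 + 2*(-7/5)))**4 = (-1/4*(-7/5)*(1 - 14/5))**4 = (-1/4*(-7/5)*(-9/5))**4 = (-63/100)**4 = 15752961/100000000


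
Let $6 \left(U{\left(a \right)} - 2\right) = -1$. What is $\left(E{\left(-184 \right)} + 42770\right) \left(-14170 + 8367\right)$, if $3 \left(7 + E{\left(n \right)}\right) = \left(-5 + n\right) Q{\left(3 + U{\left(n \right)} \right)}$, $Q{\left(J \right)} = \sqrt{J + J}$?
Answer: $-248153689 + 121863 \sqrt{87} \approx -2.4702 \cdot 10^{8}$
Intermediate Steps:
$U{\left(a \right)} = \frac{11}{6}$ ($U{\left(a \right)} = 2 + \frac{1}{6} \left(-1\right) = 2 - \frac{1}{6} = \frac{11}{6}$)
$Q{\left(J \right)} = \sqrt{2} \sqrt{J}$ ($Q{\left(J \right)} = \sqrt{2 J} = \sqrt{2} \sqrt{J}$)
$E{\left(n \right)} = -7 + \frac{\sqrt{87} \left(-5 + n\right)}{9}$ ($E{\left(n \right)} = -7 + \frac{\left(-5 + n\right) \sqrt{2} \sqrt{3 + \frac{11}{6}}}{3} = -7 + \frac{\left(-5 + n\right) \sqrt{2} \sqrt{\frac{29}{6}}}{3} = -7 + \frac{\left(-5 + n\right) \sqrt{2} \frac{\sqrt{174}}{6}}{3} = -7 + \frac{\left(-5 + n\right) \frac{\sqrt{87}}{3}}{3} = -7 + \frac{\frac{1}{3} \sqrt{87} \left(-5 + n\right)}{3} = -7 + \frac{\sqrt{87} \left(-5 + n\right)}{9}$)
$\left(E{\left(-184 \right)} + 42770\right) \left(-14170 + 8367\right) = \left(\left(-7 - \frac{5 \sqrt{87}}{9} + \frac{1}{9} \left(-184\right) \sqrt{87}\right) + 42770\right) \left(-14170 + 8367\right) = \left(\left(-7 - \frac{5 \sqrt{87}}{9} - \frac{184 \sqrt{87}}{9}\right) + 42770\right) \left(-5803\right) = \left(\left(-7 - 21 \sqrt{87}\right) + 42770\right) \left(-5803\right) = \left(42763 - 21 \sqrt{87}\right) \left(-5803\right) = -248153689 + 121863 \sqrt{87}$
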